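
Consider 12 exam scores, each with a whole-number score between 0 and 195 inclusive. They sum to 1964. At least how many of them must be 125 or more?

7

Each value short of 125 is at most 124, costing at least 195 − 124 = 71 against the maximum total of 2340.
We can afford to lose at most 2340 − 1964 = 376, so at most ⌊376/71⌋ = 5 fall short, and at least 7 are ≥ 125.
Exactly 7 works: 7 values at 195 and 5 at 124 total 1985; lower one of the high values by 21 (still ≥ 125) to hit 1964.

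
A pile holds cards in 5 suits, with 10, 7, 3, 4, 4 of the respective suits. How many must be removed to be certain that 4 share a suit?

16

In the worst case you take as many as possible of each suit without reaching 4: 3 + 3 + 3 + 3 + 3 = 15.
The next one must give 4 of some suit, so 15 + 1 = 16.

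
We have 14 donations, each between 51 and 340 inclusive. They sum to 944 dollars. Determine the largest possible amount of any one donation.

281

To make one donation as large as possible, make the other 13 as small as possible.
The other 13 contribute at least 13 × 51 = 663, leaving at most 944 − 663 = 281.
Since 281 ≤ 340, this is achievable: one at 281 and 13 at 51.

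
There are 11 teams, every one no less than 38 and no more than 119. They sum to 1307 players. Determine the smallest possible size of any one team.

117

To make one team as small as possible, make the other 10 as large as possible.
The other 10 contribute at most 10 × 119 = 1190, leaving at least 1307 − 1190 = 117.
Since 117 ≥ 38, this is achievable: one at 117 and 10 at 119.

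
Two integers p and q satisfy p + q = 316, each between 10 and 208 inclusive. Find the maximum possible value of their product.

For a fixed sum, the product pq is largest when p and q are as close as possible.
Taking p = 158 and q = 158 (both in [10, 208]) gives pq = 24964.

24964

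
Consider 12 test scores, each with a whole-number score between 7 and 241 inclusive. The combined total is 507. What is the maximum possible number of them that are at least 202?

Suppose k of them are at least 202. Those contribute at least 202 each and the other 12 − k at least 7 each.
So the total is at least 202k + 7(12 − k) = 84 + 195k. This must be ≤ 507, giving k ≤ 2.
k = 2 is achieved by 2 values at 202 and 10 at 7, total 474; add 33 to one value (staying below 202) to reach 507.

2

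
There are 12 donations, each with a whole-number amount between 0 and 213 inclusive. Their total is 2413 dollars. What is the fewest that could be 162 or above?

10

Each value short of 162 is at most 161, costing at least 213 − 161 = 52 against the maximum total of 2556.
We can afford to lose at most 2556 − 2413 = 143, so at most ⌊143/52⌋ = 2 fall short, and at least 10 are ≥ 162.
Exactly 10 works: 10 values at 213 and 2 at 161 total 2452; lower one of the high values by 39 (still ≥ 162) to hit 2413.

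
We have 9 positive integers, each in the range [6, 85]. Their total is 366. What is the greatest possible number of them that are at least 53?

6

With k values at 53 or above and the rest at least 6, the sum is at least 54 + 47k.
Since the sum is 366, we need 47k ≤ 312, i.e. k ≤ 6.
k = 6 is achieved by 6 values at 53 and 3 at 6, total 336; add 30 to one value (staying below 53) to reach 366.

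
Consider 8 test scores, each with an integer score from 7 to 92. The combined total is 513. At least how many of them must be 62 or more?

Suppose at most 8 − j of them reach 62; then j values are ≤ 61 and the rest ≤ 92.
The total is then ≤ 61·j + 92·(8 − j) = 736 − 31j. For this to be ≥ 513 we need j ≤ 7, so at least 8 − 7 = 1 must reach 62.
Exactly 1 works: 1 value at 92 and 7 at 61 total 519; lower one of the high values by 6 (still ≥ 62) to hit 513.

1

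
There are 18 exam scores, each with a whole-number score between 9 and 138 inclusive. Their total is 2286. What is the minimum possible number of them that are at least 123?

6

If only k of them are at least 123, the other 18 − k are at most 122, so the total is at most k·138 + (18 − k)·122.
This must reach 2286, so k·138 + (18 − k)·122 ≥ 2286, giving k ≥ 6.
Exactly 6 works: 6 values at 138 and 12 at 122 total 2292; lower one of the high values by 6 (still ≥ 123) to hit 2286.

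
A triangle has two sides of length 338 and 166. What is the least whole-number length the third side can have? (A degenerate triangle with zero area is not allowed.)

173

The third side must exceed |338 − 166| = 172.
The smallest integer above 172 is 173.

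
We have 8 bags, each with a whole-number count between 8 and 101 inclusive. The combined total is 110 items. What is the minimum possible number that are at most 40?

Let j be the number exceeding 40. Then the total is ≥ 41·j + 8·(8 − j) = 64 + 33j.
So 33j ≤ 46 and j ≤ 1; hence at least 8 − 1 = 7 are ≤ 40.
Exactly 7 works: 7 values at 8 and 1 at 41 total 97; raise one of the low values by 13 (still ≤ 40) to hit 110.

7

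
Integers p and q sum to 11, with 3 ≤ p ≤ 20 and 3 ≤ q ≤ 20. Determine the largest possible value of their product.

For a fixed sum, the product pq is largest when p and q are as close as possible.
Taking p = 5 and q = 6 (both in [3, 20]) gives pq = 30.

30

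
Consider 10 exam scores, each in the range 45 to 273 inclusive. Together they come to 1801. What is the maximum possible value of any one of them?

To make one score as large as possible, make the other 9 as small as possible.
The other 9 contribute at least 9 × 45 = 405, leaving at most 1801 − 405 = 1396.
But each score is capped at 273, so the maximum is 273.
Achievable: one at 273 and the other 9 totalling 1528, which fits since 9 × 45 ≤ 1528 ≤ 9 × 273.

273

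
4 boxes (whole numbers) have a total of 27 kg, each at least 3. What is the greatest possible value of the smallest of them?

The average is 27/4 < 7, so some value is ≤ 6.
Taking 1 copy of 6 and 3 copies of 7 gives exactly 27, so 6 is attained.

6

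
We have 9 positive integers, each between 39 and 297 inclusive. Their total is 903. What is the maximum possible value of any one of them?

To make one integer as large as possible, make the other 8 as small as possible.
The other 8 contribute at least 8 × 39 = 312, leaving at most 903 − 312 = 591.
But each integer is capped at 297, so the maximum is 297.
Achievable: one at 297 and the other 8 totalling 606, which fits since 8 × 39 ≤ 606 ≤ 8 × 297.

297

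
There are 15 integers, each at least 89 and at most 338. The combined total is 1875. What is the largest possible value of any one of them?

Maximizing one value means minimizing the remaining 14.
The other 14 contribute at least 14 × 89 = 1246, leaving at most 1875 − 1246 = 629.
But each integer is capped at 338, so the maximum is 338.
Achievable: one at 338 and the other 14 totalling 1537, which fits since 14 × 89 ≤ 1537 ≤ 14 × 338.

338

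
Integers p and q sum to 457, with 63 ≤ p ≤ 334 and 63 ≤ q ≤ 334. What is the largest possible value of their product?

52212

For a fixed sum, the product pq is largest when p and q are as close as possible.
Taking p = 228 and q = 229 (both in [63, 334]) gives pq = 52212.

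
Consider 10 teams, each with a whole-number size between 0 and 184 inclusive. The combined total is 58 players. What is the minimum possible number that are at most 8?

4

If only k of them are at most 8, the other 10 − k are at least 9, so the total is at least (10 − k)·9 + k·0.
This is ≤ 58, so (10 − k)·9 + 0k ≤ 58, which gives k ≥ 4.
Exactly 4 works: 4 values at 0 and 6 at 9 total 54; raise one of the low values by 4 (still ≤ 8) to hit 58.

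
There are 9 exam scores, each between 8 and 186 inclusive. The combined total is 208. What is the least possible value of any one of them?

8

To make one score as small as possible, make the other 8 as large as possible.
The other 8 can take up 8 × 186 = 1488 ≥ 208 − 8, so one score can sit at its floor of 8.
Achievable: one at 8 and the other 8 totalling 200, which fits since 8 × 8 ≤ 200 ≤ 8 × 186.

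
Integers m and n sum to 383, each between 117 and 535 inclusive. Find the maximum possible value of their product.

With m + n fixed, mn peaks when the two are closest together.
Taking m = 191 and n = 192 (both in [117, 535]) gives mn = 36672.

36672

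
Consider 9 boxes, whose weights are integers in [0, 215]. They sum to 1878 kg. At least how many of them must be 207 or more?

3

If only k of them are at least 207, the other 9 − k are at most 206, so the total is at most k·215 + (9 − k)·206.
This must reach 1878, so k·215 + (9 − k)·206 ≥ 1878, giving k ≥ 3.
Exactly 3 works: 3 values at 215 and 6 at 206 total 1881; lower one of the high values by 3 (still ≥ 207) to hit 1878.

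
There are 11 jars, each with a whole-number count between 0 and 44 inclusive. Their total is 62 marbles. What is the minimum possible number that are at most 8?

If only k of them are at most 8, the other 11 − k are at least 9, so the total is at least (11 − k)·9 + k·0.
This is ≤ 62, so (11 − k)·9 + 0k ≤ 62, which gives k ≥ 5.
Exactly 5 works: 5 values at 0 and 6 at 9 total 54; raise one of the low values by 8 (still ≤ 8) to hit 62.

5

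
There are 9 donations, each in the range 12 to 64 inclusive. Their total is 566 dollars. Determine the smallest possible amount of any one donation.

To make one donation as small as possible, make the other 8 as large as possible.
The other 8 contribute at most 8 × 64 = 512, leaving at least 566 − 512 = 54.
Since 54 ≥ 12, this is achievable: one at 54 and 8 at 64.

54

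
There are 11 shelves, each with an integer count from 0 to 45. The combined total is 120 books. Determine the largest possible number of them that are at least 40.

3

With k values at 40 or above and the rest at least 0, the sum is at least 0 + 40k.
Since the sum is 120, we need 40k ≤ 120, i.e. k ≤ 3.
k = 3 is achieved by 3 values at 40 and 8 at 0, total 120.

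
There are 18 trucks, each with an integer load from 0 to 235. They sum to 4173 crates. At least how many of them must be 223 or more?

Suppose at most 18 − j of them reach 223; then j values are ≤ 222 and the rest ≤ 235.
The total is then ≤ 222·j + 235·(18 − j) = 4230 − 13j. For this to be ≥ 4173 we need j ≤ 4, so at least 18 − 4 = 14 must reach 223.
Exactly 14 works: 14 values at 235 and 4 at 222 total 4178; lower one of the high values by 5 (still ≥ 223) to hit 4173.

14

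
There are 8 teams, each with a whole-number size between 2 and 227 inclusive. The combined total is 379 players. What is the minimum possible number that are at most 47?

1

Let j be the number exceeding 47. Then the total is ≥ 48·j + 2·(8 − j) = 16 + 46j.
So 46j ≤ 363 and j ≤ 7; hence at least 8 − 7 = 1 are ≤ 47.
Exactly 1 works: 1 value at 2 and 7 at 48 total 338; raise one of the low values by 41 (still ≤ 47) to hit 379.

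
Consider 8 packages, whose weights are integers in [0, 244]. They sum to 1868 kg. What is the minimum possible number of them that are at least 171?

7

Each value short of 171 is at most 170, costing at least 244 − 170 = 74 against the maximum total of 1952.
We can afford to lose at most 1952 − 1868 = 84, so at most ⌊84/74⌋ = 1 fall short, and at least 7 are ≥ 171.
Exactly 7 works: 7 values at 244 and 1 at 170 total 1878; lower one of the high values by 10 (still ≥ 171) to hit 1868.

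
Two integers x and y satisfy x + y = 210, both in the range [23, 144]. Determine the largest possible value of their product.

With x + y fixed, xy peaks when the two are closest together.
Taking x = 105 and y = 105 (both in [23, 144]) gives xy = 11025.

11025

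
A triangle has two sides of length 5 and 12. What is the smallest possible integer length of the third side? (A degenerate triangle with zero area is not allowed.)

The third side must exceed |5 − 12| = 7.
The smallest integer above 7 is 8.

8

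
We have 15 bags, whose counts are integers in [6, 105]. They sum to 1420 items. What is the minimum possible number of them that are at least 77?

Suppose at most 15 − j of them reach 77; then j values are ≤ 76 and the rest ≤ 105.
The total is then ≤ 76·j + 105·(15 − j) = 1575 − 29j. For this to be ≥ 1420 we need j ≤ 5, so at least 15 − 5 = 10 must reach 77.
Exactly 10 works: 10 values at 105 and 5 at 76 total 1430; lower one of the high values by 10 (still ≥ 77) to hit 1420.

10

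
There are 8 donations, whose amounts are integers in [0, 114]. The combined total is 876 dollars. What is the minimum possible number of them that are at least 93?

Each value short of 93 is at most 92, costing at least 114 − 92 = 22 against the maximum total of 912.
We can afford to lose at most 912 − 876 = 36, so at most ⌊36/22⌋ = 1 fall short, and at least 7 are ≥ 93.
Exactly 7 works: 7 values at 114 and 1 at 92 total 890; lower one of the high values by 14 (still ≥ 93) to hit 876.

7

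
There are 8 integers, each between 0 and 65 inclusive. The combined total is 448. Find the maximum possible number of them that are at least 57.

With k values at 57 or above and the rest at least 0, the sum is at least 0 + 57k.
Since the sum is 448, we need 57k ≤ 448, i.e. k ≤ 7.
k = 7 is achieved by 7 values at 57 and 1 at 0, total 399; add 49 to one value (staying below 57) to reach 448.

7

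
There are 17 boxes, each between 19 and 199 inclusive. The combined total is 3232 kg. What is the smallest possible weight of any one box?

Minimizing one value means maximizing the remaining 16.
The other 16 contribute at most 16 × 199 = 3184, leaving at least 3232 − 3184 = 48.
Since 48 ≥ 19, this is achievable: one at 48 and 16 at 199.

48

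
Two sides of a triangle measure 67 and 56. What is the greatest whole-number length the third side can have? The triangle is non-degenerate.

The third side must be less than 67 + 56 = 123.
The largest integer below 123 is 122.

122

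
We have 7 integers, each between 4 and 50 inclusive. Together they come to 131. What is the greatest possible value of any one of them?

50

Maximizing one value means minimizing the remaining 6.
The other 6 contribute at least 6 × 4 = 24, leaving at most 131 − 24 = 107.
But each integer is capped at 50, so the maximum is 50.
Achievable: one at 50 and the other 6 totalling 81, which fits since 6 × 4 ≤ 81 ≤ 6 × 50.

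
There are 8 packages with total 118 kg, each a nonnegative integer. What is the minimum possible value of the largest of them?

15

If every one of the 8 were at most 14, the total would be at most 8 × 14 = 112 < 118.
Achievable: 6 of them at 15 and 2 at 14 total 118.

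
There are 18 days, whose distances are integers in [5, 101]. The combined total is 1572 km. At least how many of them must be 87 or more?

2

Each value short of 87 is at most 86, costing at least 101 − 86 = 15 against the maximum total of 1818.
We can afford to lose at most 1818 − 1572 = 246, so at most ⌊246/15⌋ = 16 fall short, and at least 2 are ≥ 87.
Exactly 2 works: 2 values at 101 and 16 at 86 total 1578; lower one of the high values by 6 (still ≥ 87) to hit 1572.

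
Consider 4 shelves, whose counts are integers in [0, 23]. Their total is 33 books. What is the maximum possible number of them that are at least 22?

1

Suppose k of them are at least 22. Those contribute at least 22 each and the other 4 − k at least 0 each.
So the total is at least 22k + 0(4 − k) = 0 + 22k. This must be ≤ 33, giving k ≤ 1.
k = 1 is achieved by 1 value at 22 and 3 at 0, total 22; add 11 to one value (staying below 22) to reach 33.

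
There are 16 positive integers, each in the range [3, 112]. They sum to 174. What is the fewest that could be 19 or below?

9

Each value above 19 is at least 20, contributing at least 20 − 3 = 17 above the floor 3.
The sum exceeds the floor total 48 by 126, so at most ⌊126/17⌋ = 7 exceed 19, and at least 9 are ≤ 19.
Exactly 9 works: 9 values at 3 and 7 at 20 total 167; raise one of the low values by 7 (still ≤ 19) to hit 174.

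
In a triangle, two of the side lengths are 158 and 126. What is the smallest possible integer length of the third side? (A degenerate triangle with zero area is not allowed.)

33

The third side must exceed |158 − 126| = 32.
The smallest integer above 32 is 33.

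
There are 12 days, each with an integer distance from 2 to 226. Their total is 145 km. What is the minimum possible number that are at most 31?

Let j be the number exceeding 31. Then the total is ≥ 32·j + 2·(12 − j) = 24 + 30j.
So 30j ≤ 121 and j ≤ 4; hence at least 12 − 4 = 8 are ≤ 31.
Exactly 8 works: 8 values at 2 and 4 at 32 total 144; raise one of the low values by 1 (still ≤ 31) to hit 145.

8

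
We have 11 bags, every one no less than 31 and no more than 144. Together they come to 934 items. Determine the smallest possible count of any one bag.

31

Minimizing one value means maximizing the remaining 10.
The other 10 can take up 10 × 144 = 1440 ≥ 934 − 31, so one bag can sit at its floor of 31.
Achievable: one at 31 and the other 10 totalling 903, which fits since 10 × 31 ≤ 903 ≤ 10 × 144.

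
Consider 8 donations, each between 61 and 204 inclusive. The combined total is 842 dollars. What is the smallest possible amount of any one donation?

61

To make one donation as small as possible, make the other 7 as large as possible.
The other 7 can take up 7 × 204 = 1428 ≥ 842 − 61, so one donation can sit at its floor of 61.
Achievable: one at 61 and the other 7 totalling 781, which fits since 7 × 61 ≤ 781 ≤ 7 × 204.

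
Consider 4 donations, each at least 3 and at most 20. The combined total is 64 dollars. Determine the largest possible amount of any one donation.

20

To make one donation as large as possible, make the other 3 as small as possible.
The other 3 contribute at least 3 × 3 = 9, leaving at most 64 − 9 = 55.
But each donation is capped at 20, so the maximum is 20.
Achievable: one at 20 and the other 3 totalling 44, which fits since 3 × 3 ≤ 44 ≤ 3 × 20.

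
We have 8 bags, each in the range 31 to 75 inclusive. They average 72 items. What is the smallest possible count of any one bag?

Minimizing one value means maximizing the remaining 7.
The total is 8 × 72 = 576.
The other 7 contribute at most 7 × 75 = 525, leaving at least 576 − 525 = 51.
Since 51 ≥ 31, this is achievable: one at 51 and 7 at 75.

51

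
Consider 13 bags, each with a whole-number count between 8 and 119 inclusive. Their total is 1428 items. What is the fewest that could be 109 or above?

3

Suppose at most 13 − j of them reach 109; then j values are ≤ 108 and the rest ≤ 119.
The total is then ≤ 108·j + 119·(13 − j) = 1547 − 11j. For this to be ≥ 1428 we need j ≤ 10, so at least 13 − 10 = 3 must reach 109.
Exactly 3 works: 3 values at 119 and 10 at 108 total 1437; lower one of the high values by 9 (still ≥ 109) to hit 1428.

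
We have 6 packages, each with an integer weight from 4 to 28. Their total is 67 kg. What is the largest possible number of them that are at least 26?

Suppose k of them are at least 26. Those contribute at least 26 each and the other 6 − k at least 4 each.
So the total is at least 26k + 4(6 − k) = 24 + 22k. This must be ≤ 67, giving k ≤ 1.
k = 1 is achieved by 1 value at 26 and 5 at 4, total 46; add 21 to one value (staying below 26) to reach 67.

1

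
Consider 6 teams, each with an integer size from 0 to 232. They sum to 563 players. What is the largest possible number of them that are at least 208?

With k values at 208 or above and the rest at least 0, the sum is at least 0 + 208k.
Since the sum is 563, we need 208k ≤ 563, i.e. k ≤ 2.
k = 2 is achieved by 2 values at 208 and 4 at 0, total 416; add 147 to one value (staying below 208) to reach 563.

2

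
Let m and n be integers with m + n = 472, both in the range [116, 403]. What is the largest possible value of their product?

For a fixed sum, the product mn is largest when m and n are as close as possible.
Taking m = 236 and n = 236 (both in [116, 403]) gives mn = 55696.

55696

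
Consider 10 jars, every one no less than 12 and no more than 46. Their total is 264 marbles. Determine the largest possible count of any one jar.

To make one jar as large as possible, make the other 9 as small as possible.
The other 9 contribute at least 9 × 12 = 108, leaving at most 264 − 108 = 156.
But each jar is capped at 46, so the maximum is 46.
Achievable: one at 46 and the other 9 totalling 218, which fits since 9 × 12 ≤ 218 ≤ 9 × 46.

46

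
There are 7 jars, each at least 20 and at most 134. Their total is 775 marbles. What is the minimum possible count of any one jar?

20

To make one jar as small as possible, make the other 6 as large as possible.
The other 6 can take up 6 × 134 = 804 ≥ 775 − 20, so one jar can sit at its floor of 20.
Achievable: one at 20 and the other 6 totalling 755, which fits since 6 × 20 ≤ 755 ≤ 6 × 134.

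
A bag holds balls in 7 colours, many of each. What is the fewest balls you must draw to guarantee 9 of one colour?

57

You could draw 8 of every colour without reaching 9 of any — 56 in all.
One more forces 9 of some colour, so 56 + 1 = 57.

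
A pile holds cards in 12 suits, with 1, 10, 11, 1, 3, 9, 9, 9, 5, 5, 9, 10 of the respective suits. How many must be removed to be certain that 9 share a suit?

In the worst case you take as many as possible of each suit without reaching 9: 1 + 8 + 8 + 1 + 3 + 8 + 8 + 8 + 5 + 5 + 8 + 8 = 71.
The next one must give 9 of some suit, so 71 + 1 = 72.

72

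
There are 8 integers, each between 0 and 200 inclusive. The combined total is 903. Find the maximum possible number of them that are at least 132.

Suppose k of them are at least 132. Those contribute at least 132 each and the other 8 − k at least 0 each.
So the total is at least 132k + 0(8 − k) = 0 + 132k. This must be ≤ 903, giving k ≤ 6.
k = 6 is achieved by 6 values at 132 and 2 at 0, total 792; add 111 to one value (staying below 132) to reach 903.

6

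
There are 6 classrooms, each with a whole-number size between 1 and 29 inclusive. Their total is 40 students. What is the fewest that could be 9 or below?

3

Each value above 9 is at least 10, contributing at least 10 − 1 = 9 above the floor 1.
The sum exceeds the floor total 6 by 34, so at most ⌊34/9⌋ = 3 exceed 9, and at least 3 are ≤ 9.
Exactly 3 works: 3 values at 1 and 3 at 10 total 33; raise one of the low values by 7 (still ≤ 9) to hit 40.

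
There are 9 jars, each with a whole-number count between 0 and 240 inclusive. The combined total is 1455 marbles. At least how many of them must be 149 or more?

If only k of them are at least 149, the other 9 − k are at most 148, so the total is at most k·240 + (9 − k)·148.
This must reach 1455, so k·240 + (9 − k)·148 ≥ 1455, giving k ≥ 2.
Exactly 2 works: 2 values at 240 and 7 at 148 total 1516; lower one of the high values by 61 (still ≥ 149) to hit 1455.

2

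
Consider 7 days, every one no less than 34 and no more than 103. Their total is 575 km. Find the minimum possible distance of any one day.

34

Minimizing one value means maximizing the remaining 6.
The other 6 can take up 6 × 103 = 618 ≥ 575 − 34, so one day can sit at its floor of 34.
Achievable: one at 34 and the other 6 totalling 541, which fits since 6 × 34 ≤ 541 ≤ 6 × 103.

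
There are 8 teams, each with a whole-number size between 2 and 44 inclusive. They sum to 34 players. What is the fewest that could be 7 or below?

5

Each value above 7 is at least 8, contributing at least 8 − 2 = 6 above the floor 2.
The sum exceeds the floor total 16 by 18, so at most ⌊18/6⌋ = 3 exceed 7, and at least 5 are ≤ 7.
Exactly 5 works: 5 values at 2 and 3 at 8 total 34.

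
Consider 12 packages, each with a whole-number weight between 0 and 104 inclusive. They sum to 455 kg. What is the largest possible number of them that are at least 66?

Suppose k of them are at least 66. Those contribute at least 66 each and the other 12 − k at least 0 each.
So the total is at least 66k + 0(12 − k) = 0 + 66k. This must be ≤ 455, giving k ≤ 6.
k = 6 is achieved by 6 values at 66 and 6 at 0, total 396; add 59 to one value (staying below 66) to reach 455.

6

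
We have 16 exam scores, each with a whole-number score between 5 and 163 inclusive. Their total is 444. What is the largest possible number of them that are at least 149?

2

Suppose k of them are at least 149. Those contribute at least 149 each and the other 16 − k at least 5 each.
So the total is at least 149k + 5(16 − k) = 80 + 144k. This must be ≤ 444, giving k ≤ 2.
k = 2 is achieved by 2 values at 149 and 14 at 5, total 368; add 76 to one value (staying below 149) to reach 444.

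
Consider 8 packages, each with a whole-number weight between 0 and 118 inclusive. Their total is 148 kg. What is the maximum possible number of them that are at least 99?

If k of the values are ≥ 99, the total is ≥ 99k + 0(8 − k).
Setting 99k + 0(8 − k) ≤ 148 gives 99k ≤ 148, so k ≤ 1.
k = 1 is achieved by 1 value at 99 and 7 at 0, total 99; add 49 to one value (staying below 99) to reach 148.

1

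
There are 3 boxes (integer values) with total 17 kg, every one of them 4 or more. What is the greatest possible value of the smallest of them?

The average is 17/3 < 6, so some value is ≤ 5.
Achievable: 1 of them at 5 and 2 at 6 total 17.

5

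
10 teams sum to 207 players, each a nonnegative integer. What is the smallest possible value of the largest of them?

21

Some value must be at least ⌈207/10⌉ = 21, since 10 × 20 = 200 < 207.
Equality holds with 7 values of 21 and 3 values of 20.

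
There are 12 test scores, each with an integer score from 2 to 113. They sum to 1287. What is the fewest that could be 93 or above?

Suppose at most 12 − j of them reach 93; then j values are ≤ 92 and the rest ≤ 113.
The total is then ≤ 92·j + 113·(12 − j) = 1356 − 21j. For this to be ≥ 1287 we need j ≤ 3, so at least 12 − 3 = 9 must reach 93.
Exactly 9 works: 9 values at 113 and 3 at 92 total 1293; lower one of the high values by 6 (still ≥ 93) to hit 1287.

9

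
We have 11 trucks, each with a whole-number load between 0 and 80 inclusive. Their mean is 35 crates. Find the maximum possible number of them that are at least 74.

5

The total is 11 × 35 = 385.
Suppose k of them are at least 74. Those contribute at least 74 each and the other 11 − k at least 0 each.
So the total is at least 74k + 0(11 − k) = 0 + 74k. This must be ≤ 385, giving k ≤ 5.
k = 5 is achieved by 5 values at 74 and 6 at 0, total 370; add 15 to one value (staying below 74) to reach 385.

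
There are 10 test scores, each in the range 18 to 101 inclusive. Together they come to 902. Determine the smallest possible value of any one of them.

Minimizing one value means maximizing the remaining 9.
The other 9 can take up 9 × 101 = 909 ≥ 902 − 18, so one score can sit at its floor of 18.
Achievable: one at 18 and the other 9 totalling 884, which fits since 9 × 18 ≤ 884 ≤ 9 × 101.

18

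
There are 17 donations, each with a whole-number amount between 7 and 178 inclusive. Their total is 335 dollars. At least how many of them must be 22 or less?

4

Let j be the number exceeding 22. Then the total is ≥ 23·j + 7·(17 − j) = 119 + 16j.
So 16j ≤ 216 and j ≤ 13; hence at least 17 − 13 = 4 are ≤ 22.
Exactly 4 works: 4 values at 7 and 13 at 23 total 327; raise one of the low values by 8 (still ≤ 22) to hit 335.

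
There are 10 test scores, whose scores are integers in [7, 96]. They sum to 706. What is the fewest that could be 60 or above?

4

If only k of them are at least 60, the other 10 − k are at most 59, so the total is at most k·96 + (10 − k)·59.
This must reach 706, so k·96 + (10 − k)·59 ≥ 706, giving k ≥ 4.
Exactly 4 works: 4 values at 96 and 6 at 59 total 738; lower one of the high values by 32 (still ≥ 60) to hit 706.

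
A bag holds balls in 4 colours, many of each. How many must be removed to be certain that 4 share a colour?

You could draw 3 of every colour without reaching 4 of any — 12 in all.
One more forces 4 of some colour, so 12 + 1 = 13.

13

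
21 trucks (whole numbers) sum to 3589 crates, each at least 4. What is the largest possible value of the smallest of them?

170

If every one of the 21 were at least 171, the total would be at least 21 × 171 = 3591 > 3589.
Taking 2 copies of 170 and 19 copies of 171 gives exactly 3589, so 170 is attained.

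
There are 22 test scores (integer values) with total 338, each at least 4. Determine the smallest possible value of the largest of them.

16

Some value must be at least ⌈338/22⌉ = 16, since 22 × 15 = 330 < 338.
Equality holds with 8 values of 16 and 14 values of 15.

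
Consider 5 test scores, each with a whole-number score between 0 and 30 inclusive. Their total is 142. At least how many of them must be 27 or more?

If only k of them are at least 27, the other 5 − k are at most 26, so the total is at most k·30 + (5 − k)·26.
This must reach 142, so k·30 + (5 − k)·26 ≥ 142, giving k ≥ 3.
Exactly 3 works: 3 values at 30 and 2 at 26 total 142.

3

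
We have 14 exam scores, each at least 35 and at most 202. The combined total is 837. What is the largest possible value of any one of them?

202

Maximizing one value means minimizing the remaining 13.
The other 13 contribute at least 13 × 35 = 455, leaving at most 837 − 455 = 382.
But each score is capped at 202, so the maximum is 202.
Achievable: one at 202 and the other 13 totalling 635, which fits since 13 × 35 ≤ 635 ≤ 13 × 202.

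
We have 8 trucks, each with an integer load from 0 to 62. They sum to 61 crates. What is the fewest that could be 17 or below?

Each value above 17 is at least 18, contributing at least 18 − 0 = 18 above the floor 0.
The sum exceeds the floor total 0 by 61, so at most ⌊61/18⌋ = 3 exceed 17, and at least 5 are ≤ 17.
Exactly 5 works: 5 values at 0 and 3 at 18 total 54; raise one of the low values by 7 (still ≤ 17) to hit 61.

5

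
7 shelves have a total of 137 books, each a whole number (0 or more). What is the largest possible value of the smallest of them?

19

The 7 values sum to 137, so their minimum is at most ⌊137/7⌋ = 19.
Achievable: 3 of them at 19 and 4 at 20 total 137.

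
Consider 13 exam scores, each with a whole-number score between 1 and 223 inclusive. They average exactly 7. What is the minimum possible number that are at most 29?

11

The total is 13 × 7 = 91.
Each value above 29 is at least 30, contributing at least 30 − 1 = 29 above the floor 1.
The sum exceeds the floor total 13 by 78, so at most ⌊78/29⌋ = 2 exceed 29, and at least 11 are ≤ 29.
Exactly 11 works: 11 values at 1 and 2 at 30 total 71; raise one of the low values by 20 (still ≤ 29) to hit 91.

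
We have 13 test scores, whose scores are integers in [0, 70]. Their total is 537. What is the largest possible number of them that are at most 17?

7

Each value at 17 or below falls at least 70 − 17 = 53 short of the ceiling 70.
The ceiling total is 13 × 70 = 910, and we need 537, so at most ⌊(910 − 537)/53⌋ = 7 can be that low.
k = 7 is achieved by 7 values at 17 and 6 at 70, total 539; lower one of the 70's by 2 (still > 17) to reach 537.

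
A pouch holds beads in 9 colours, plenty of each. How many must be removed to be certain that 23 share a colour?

In the worst case you draw 22 of each of the 9 colours: 9 × 22 = 198.
One more forces 23 of some colour, so 198 + 1 = 199.

199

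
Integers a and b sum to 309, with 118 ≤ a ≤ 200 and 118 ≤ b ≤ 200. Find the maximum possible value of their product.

For a fixed sum, the product ab is largest when a and b are as close as possible.
Taking a = 154 and b = 155 (both in [118, 200]) gives ab = 23870.

23870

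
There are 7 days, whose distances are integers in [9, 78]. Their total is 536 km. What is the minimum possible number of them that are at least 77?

If only k of them are at least 77, the other 7 − k are at most 76, so the total is at most k·78 + (7 − k)·76.
This must reach 536, so k·78 + (7 − k)·76 ≥ 536, giving k ≥ 2.
Exactly 2 works: 2 values at 78 and 5 at 76 total 536.

2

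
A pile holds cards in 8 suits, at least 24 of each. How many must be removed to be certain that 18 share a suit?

137

In the worst case you draw 17 of each of the 8 suits: 8 × 17 = 136.
One more forces 18 of some suit, so 136 + 1 = 137.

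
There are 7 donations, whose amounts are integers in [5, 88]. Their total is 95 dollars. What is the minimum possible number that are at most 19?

3

Let j be the number exceeding 19. Then the total is ≥ 20·j + 5·(7 − j) = 35 + 15j.
So 15j ≤ 60 and j ≤ 4; hence at least 7 − 4 = 3 are ≤ 19.
Exactly 3 works: 3 values at 5 and 4 at 20 total 95.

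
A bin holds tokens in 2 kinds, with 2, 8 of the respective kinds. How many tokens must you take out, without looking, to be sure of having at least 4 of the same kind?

6

In the worst case you take as many as possible of each kind without reaching 4: 2 + 3 = 5.
The next one must give 4 of some kind, so 5 + 1 = 6.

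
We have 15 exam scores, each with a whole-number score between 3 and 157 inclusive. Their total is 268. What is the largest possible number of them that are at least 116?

If k of the values are ≥ 116, the total is ≥ 116k + 3(15 − k).
Setting 116k + 3(15 − k) ≤ 268 gives 113k ≤ 223, so k ≤ 1.
k = 1 is achieved by 1 value at 116 and 14 at 3, total 158; add 110 to one value (staying below 116) to reach 268.

1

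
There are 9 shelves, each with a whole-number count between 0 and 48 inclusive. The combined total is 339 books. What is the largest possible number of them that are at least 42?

8

With k values at 42 or above and the rest at least 0, the sum is at least 0 + 42k.
Since the sum is 339, we need 42k ≤ 339, i.e. k ≤ 8.
k = 8 is achieved by 8 values at 42 and 1 at 0, total 336; add 3 to one value (staying below 42) to reach 339.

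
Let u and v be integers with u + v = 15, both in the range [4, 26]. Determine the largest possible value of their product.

56

uv = u(15 − u) is maximized when u is as near 15/2 as the bounds allow.
Taking u = 7 and v = 8 (both in [4, 26]) gives uv = 56.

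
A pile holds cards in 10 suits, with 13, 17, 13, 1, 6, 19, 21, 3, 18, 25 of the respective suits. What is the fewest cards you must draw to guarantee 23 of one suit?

134

In the worst case you take as many as possible of each suit without reaching 23: 13 + 17 + 13 + 1 + 6 + 19 + 21 + 3 + 18 + 22 = 133.
The next one must give 23 of some suit, so 133 + 1 = 134.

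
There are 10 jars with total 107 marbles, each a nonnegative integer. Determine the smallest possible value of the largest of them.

11

The 10 values sum to 107, so their maximum is at least ⌈107/10⌉ = 11.
Taking 3 copies of 10 and 7 copies of 11 gives exactly 107, so 11 is attained.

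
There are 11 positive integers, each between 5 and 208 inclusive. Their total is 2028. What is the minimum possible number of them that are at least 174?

Suppose at most 11 − j of them reach 174; then j values are ≤ 173 and the rest ≤ 208.
The total is then ≤ 173·j + 208·(11 − j) = 2288 − 35j. For this to be ≥ 2028 we need j ≤ 7, so at least 11 − 7 = 4 must reach 174.
Exactly 4 works: 4 values at 208 and 7 at 173 total 2043; lower one of the high values by 15 (still ≥ 174) to hit 2028.

4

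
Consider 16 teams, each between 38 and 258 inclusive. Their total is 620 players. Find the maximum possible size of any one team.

50

To make one team as large as possible, make the other 15 as small as possible.
The other 15 contribute at least 15 × 38 = 570, leaving at most 620 − 570 = 50.
Since 50 ≤ 258, this is achievable: one at 50 and 15 at 38.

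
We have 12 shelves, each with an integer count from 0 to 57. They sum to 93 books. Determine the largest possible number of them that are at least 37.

2

If k of the values are ≥ 37, the total is ≥ 37k + 0(12 − k).
Setting 37k + 0(12 − k) ≤ 93 gives 37k ≤ 93, so k ≤ 2.
k = 2 is achieved by 2 values at 37 and 10 at 0, total 74; add 19 to one value (staying below 37) to reach 93.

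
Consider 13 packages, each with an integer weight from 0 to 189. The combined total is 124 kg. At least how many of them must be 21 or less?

8

Let j be the number exceeding 21. Then the total is ≥ 22·j + 0·(13 − j) = 0 + 22j.
So 22j ≤ 124 and j ≤ 5; hence at least 13 − 5 = 8 are ≤ 21.
Exactly 8 works: 8 values at 0 and 5 at 22 total 110; raise one of the low values by 14 (still ≤ 21) to hit 124.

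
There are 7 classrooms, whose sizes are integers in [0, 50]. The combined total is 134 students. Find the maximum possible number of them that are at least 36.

3

With k values at 36 or above and the rest at least 0, the sum is at least 0 + 36k.
Since the sum is 134, we need 36k ≤ 134, i.e. k ≤ 3.
k = 3 is achieved by 3 values at 36 and 4 at 0, total 108; add 26 to one value (staying below 36) to reach 134.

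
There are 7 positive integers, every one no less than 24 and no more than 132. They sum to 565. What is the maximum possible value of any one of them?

132

Maximizing one value means minimizing the remaining 6.
The other 6 contribute at least 6 × 24 = 144, leaving at most 565 − 144 = 421.
But each integer is capped at 132, so the maximum is 132.
Achievable: one at 132 and the other 6 totalling 433, which fits since 6 × 24 ≤ 433 ≤ 6 × 132.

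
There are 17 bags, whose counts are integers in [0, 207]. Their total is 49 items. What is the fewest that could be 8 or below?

Each value above 8 is at least 9, contributing at least 9 − 0 = 9 above the floor 0.
The sum exceeds the floor total 0 by 49, so at most ⌊49/9⌋ = 5 exceed 8, and at least 12 are ≤ 8.
Exactly 12 works: 12 values at 0 and 5 at 9 total 45; raise one of the low values by 4 (still ≤ 8) to hit 49.

12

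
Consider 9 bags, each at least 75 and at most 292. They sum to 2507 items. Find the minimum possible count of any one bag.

171

To make one bag as small as possible, make the other 8 as large as possible.
The other 8 contribute at most 8 × 292 = 2336, leaving at least 2507 − 2336 = 171.
Since 171 ≥ 75, this is achievable: one at 171 and 8 at 292.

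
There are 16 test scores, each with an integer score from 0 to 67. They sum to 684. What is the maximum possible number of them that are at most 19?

Suppose k of them are at most 19. Those contribute at most 19 each and the rest at most 67 each.
So the total is at most 19k + 67(16 − k) = 1072 − 48k. This must still be ≥ 684, so k ≤ 8.
k = 8 is achieved by 8 values at 19 and 8 at 67, total 688; lower one of the 67's by 4 (still > 19) to reach 684.

8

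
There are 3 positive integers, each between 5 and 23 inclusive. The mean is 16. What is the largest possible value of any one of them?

To make one integer as large as possible, make the other 2 as small as possible.
The total is 3 × 16 = 48.
The other 2 contribute at least 2 × 5 = 10, leaving at most 48 − 10 = 38.
But each integer is capped at 23, so the maximum is 23.
Achievable: one at 23 and the other 2 totalling 25, which fits since 2 × 5 ≤ 25 ≤ 2 × 23.

23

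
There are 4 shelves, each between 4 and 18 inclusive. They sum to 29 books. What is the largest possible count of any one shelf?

To make one shelf as large as possible, make the other 3 as small as possible.
The other 3 contribute at least 3 × 4 = 12, leaving at most 29 − 12 = 17.
Since 17 ≤ 18, this is achievable: one at 17 and 3 at 4.

17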